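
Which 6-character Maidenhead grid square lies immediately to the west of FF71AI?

Longitude subsquare a = 0; −1 → -1, wraps to 23 = x, carry into square.
Longitude square 7; −1 → 6.
The latitude characters are unchanged.

FF61xi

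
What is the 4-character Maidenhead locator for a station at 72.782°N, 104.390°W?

DQ72

Add 180° to longitude and 90° to latitude: 75.61, 162.78.
Field: 75.61/20 → 3 → D, 162.78/10 → 16 → Q; chars DQ.
Square: 15.61/2 → 7, 2.78/1 → 2; chars 72.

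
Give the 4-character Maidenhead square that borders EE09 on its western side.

DE99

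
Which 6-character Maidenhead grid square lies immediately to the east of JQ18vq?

Longitude subsquare v = 21; +1 → 22 = w.
The latitude characters are unchanged.

JQ18wq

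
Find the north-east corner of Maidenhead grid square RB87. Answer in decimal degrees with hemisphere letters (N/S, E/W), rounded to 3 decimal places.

72.000° S, 178.000° E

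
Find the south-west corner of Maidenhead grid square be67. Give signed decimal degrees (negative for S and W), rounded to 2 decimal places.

-43.00, -148.00

Field B=1, E=4: +1·20° lon, +4·10° lat → SW at lon -160°, lat -50°.
Square 6, 7: +6·2° lon, +7·1° lat → SW at lon -148°, lat -43°.
latitude -43.00, longitude -148.00.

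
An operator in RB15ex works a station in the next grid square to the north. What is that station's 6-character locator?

RB16ea

Latitude subsquare x = 23; +1 → 24, wraps to 0 = a, carry into square.
Latitude square 5; +1 → 6.
The longitude characters are unchanged.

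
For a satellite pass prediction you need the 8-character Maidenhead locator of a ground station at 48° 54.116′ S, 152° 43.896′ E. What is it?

Offset from 180°W / 90°S: lon 332.73160°, lat 41.09807°.
Field: 332.73160/20 → 16 → Q, 41.09807/10 → 4 → E; chars QE.
Square: 12.73160/2 → 6, 1.09807/1 → 1; chars 61.
Subsquare: 0.73160/0.0833333 → 8 → i, 0.09807/0.0416667 → 2 → c; chars ic.
Extended square: 0.06493/0.00833333 → 7, 0.01473/0.00416667 → 3; chars 73.

QE61ic73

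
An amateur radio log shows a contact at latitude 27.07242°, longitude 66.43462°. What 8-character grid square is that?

ML37fb27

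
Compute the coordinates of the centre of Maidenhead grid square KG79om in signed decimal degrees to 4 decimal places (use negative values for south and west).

Field K=10, G=6: +10·20° lon, +6·10° lat → SW at lon 20°, lat -30°.
Square 7, 9: +7·2° lon, +9·1° lat → SW at lon 34°, lat -21°.
Subsquare o=14, m=12: +14·0.0833333° lon, +12·0.0416667° lat → SW at lon 35.1667°, lat -20.5°.
Cell spans 0.0833333° lon × 0.0416667° lat. Centre is SW corner plus half of each.
latitude -20.4792, longitude 35.2083.

-20.4792, 35.2083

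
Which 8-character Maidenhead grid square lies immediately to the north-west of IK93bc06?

IK93ac97

Longitude extended square 0; −1 → -1, wraps to 9, carry into subsquare.
Longitude subsquare b = 1; −1 → 0 = a.
Latitude extended square 6; +1 → 7.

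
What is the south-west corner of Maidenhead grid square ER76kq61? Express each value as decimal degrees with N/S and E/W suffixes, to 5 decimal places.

86.67083° N, 85.11667° W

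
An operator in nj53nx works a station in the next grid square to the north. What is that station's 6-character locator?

Latitude subsquare x = 23; +1 → 24, wraps to 0 = a, carry into square.
Latitude square 3; +1 → 4.
The longitude characters are unchanged.

NJ54na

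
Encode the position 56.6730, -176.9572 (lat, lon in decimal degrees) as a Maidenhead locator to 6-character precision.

AO16mq

Shift to the Maidenhead origin (180°W, 90°S): lon 3.0428, lat 146.6730.
Field: lon ⌊3.0428/20⌋ = 0 → A; lat ⌊146.6730/10⌋ = 14 → O.
Square: lon ⌊3.0428/2⌋ = 1; lat ⌊6.6730/1⌋ = 6.
Subsquare: lon ⌊1.0428/0.0833333⌋ = 12 → m; lat ⌊0.6730/0.0416667⌋ = 16 → q.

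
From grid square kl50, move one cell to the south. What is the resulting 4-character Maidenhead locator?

Latitude square 0; −1 → -1, wraps to 9, carry into field.
Latitude field L = 11; −1 → 10 = K.
The longitude characters are unchanged.

KK59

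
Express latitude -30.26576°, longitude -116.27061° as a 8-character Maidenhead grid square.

DF19ur76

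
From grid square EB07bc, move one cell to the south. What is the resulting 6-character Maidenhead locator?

EB07bb

Latitude subsquare c = 2; −1 → 1 = b.
The longitude characters are unchanged.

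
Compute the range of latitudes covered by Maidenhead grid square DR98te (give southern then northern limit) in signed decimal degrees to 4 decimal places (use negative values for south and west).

Field D=3, R=17: +3·20° lon, +17·10° lat → SW at lon -120°, lat 80°.
Square 9, 8: +9·2° lon, +8·1° lat → SW at lon -102°, lat 88°.
Subsquare t=19, e=4: +19·0.0833333° lon, +4·0.0416667° lat → SW at lon -100.417°, lat 88.1667°.
Cell spans 0.0833333° lon × 0.0416667° lat.
south 88.1667, north 88.2083.

88.1667, 88.2083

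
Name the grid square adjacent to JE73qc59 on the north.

JE73qd50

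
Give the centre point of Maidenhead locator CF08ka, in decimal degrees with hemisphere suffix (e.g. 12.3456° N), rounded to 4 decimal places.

31.9792° S, 139.1250° W

Field C=2, F=5: +2·20° lon, +5·10° lat → SW at lon -140°, lat -40°.
Square 0, 8: +0·2° lon, +8·1° lat → SW at lon -140°, lat -32°.
Subsquare k=10, a=0: +10·0.0833333° lon, +0·0.0416667° lat → SW at lon -139.167°, lat -32°.
Cell spans 0.0833333° lon × 0.0416667° lat. Centre is SW corner plus half of each.
latitude 31.9792° S, longitude 139.1250° W.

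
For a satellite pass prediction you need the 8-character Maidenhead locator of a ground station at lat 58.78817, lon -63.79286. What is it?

Shift to the Maidenhead origin (180°W, 90°S): lon 116.20714, lat 148.78817.
Field: lon ⌊116.20714/20⌋ = 5 → F; lat ⌊148.78817/10⌋ = 14 → O.
Square: lon ⌊16.20714/2⌋ = 8; lat ⌊8.78817/1⌋ = 8.
Subsquare: lon ⌊0.20714/0.0833333⌋ = 2 → c; lat ⌊0.78817/0.0416667⌋ = 18 → s.
Extended square: lon ⌊0.04047/0.00833333⌋ = 4; lat ⌊0.03817/0.00416667⌋ = 9.

FO88cs49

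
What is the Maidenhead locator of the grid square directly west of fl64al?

FL54xl

Longitude subsquare a = 0; −1 → -1, wraps to 23 = x, carry into square.
Longitude square 6; −1 → 5.
The latitude characters are unchanged.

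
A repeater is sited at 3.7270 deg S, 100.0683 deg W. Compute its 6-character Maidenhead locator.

DI96xg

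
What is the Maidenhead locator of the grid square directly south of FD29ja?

FD28jx

Latitude subsquare a = 0; −1 → -1, wraps to 23 = x, carry into square.
Latitude square 9; −1 → 8.
The longitude characters are unchanged.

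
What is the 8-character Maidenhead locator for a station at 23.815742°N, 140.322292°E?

Shift to the Maidenhead origin (180°W, 90°S): lon 320.32229, lat 113.81574.
Field: 320.32229/20 → 16 → Q, 113.81574/10 → 11 → L; chars QL.
Square: 0.32229/2 → 0, 3.81574/1 → 3; chars 03.
Subsquare: 0.32229/0.0833333 → 3 → d, 0.81574/0.0416667 → 19 → t; chars dt.
Extended square: 0.07229/0.00833333 → 8, 0.02408/0.00416667 → 5; chars 85.

QL03dt85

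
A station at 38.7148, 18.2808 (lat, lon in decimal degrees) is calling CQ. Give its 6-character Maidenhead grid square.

JM98dr

Add 180° to longitude and 90° to latitude: 198.2808, 128.7148.
Field (20°×10°, letters A–R): lon ⌊198.2808/20⌋ = 9 → J; lat ⌊128.7148/10⌋ = 12 → M.
Square (2°×1°, digits 0–9): lon ⌊18.2808/2⌋ = 9; lat ⌊8.7148/1⌋ = 8.
Subsquare (5′×2.5′, letters a–x): lon ⌊0.2808/0.0833333⌋ = 3 → d; lat ⌊0.7148/0.0416667⌋ = 17 → r.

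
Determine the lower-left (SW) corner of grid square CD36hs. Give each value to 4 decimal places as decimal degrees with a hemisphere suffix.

Field C=2, D=3: +2·20° lon, +3·10° lat → SW at lon -140°, lat -60°.
Square 3, 6: +3·2° lon, +6·1° lat → SW at lon -134°, lat -54°.
Subsquare h=7, s=18: +7·0.0833333° lon, +18·0.0416667° lat → SW at lon -133.417°, lat -53.25°.
latitude 53.2500° S, longitude 133.4167° W.

53.2500° S, 133.4167° W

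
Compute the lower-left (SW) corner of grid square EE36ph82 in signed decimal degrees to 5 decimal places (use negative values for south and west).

-43.70000, -92.68333

Field E=4, E=4: +4·20° lon, +4·10° lat → SW at lon -100°, lat -50°.
Square 3, 6: +3·2° lon, +6·1° lat → SW at lon -94°, lat -44°.
Subsquare p=15, h=7: +15·0.0833333° lon, +7·0.0416667° lat → SW at lon -92.75°, lat -43.7083°.
Extended square 8, 2: +8·0.00833333° lon, +2·0.00416667° lat → SW at lon -92.6833°, lat -43.7°.
latitude -43.70000, longitude -92.68333.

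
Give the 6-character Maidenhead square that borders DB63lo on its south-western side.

DB63kn

Longitude subsquare l = 11; −1 → 10 = k.
Latitude subsquare o = 14; −1 → 13 = n.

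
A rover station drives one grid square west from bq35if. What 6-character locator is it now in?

BQ35hf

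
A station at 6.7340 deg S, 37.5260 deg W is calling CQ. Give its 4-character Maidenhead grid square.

HI13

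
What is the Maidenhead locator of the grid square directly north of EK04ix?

EK05ia

Latitude subsquare x = 23; +1 → 24, wraps to 0 = a, carry into square.
Latitude square 4; +1 → 5.
The longitude characters are unchanged.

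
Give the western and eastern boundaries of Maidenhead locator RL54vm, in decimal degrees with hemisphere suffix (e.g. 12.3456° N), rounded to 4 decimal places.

171.7500° E, 171.8333° E

Field R=17, L=11: +17·20° lon, +11·10° lat → SW at lon 160°, lat 20°.
Square 5, 4: +5·2° lon, +4·1° lat → SW at lon 170°, lat 24°.
Subsquare v=21, m=12: +21·0.0833333° lon, +12·0.0416667° lat → SW at lon 171.75°, lat 24.5°.
Cell spans 0.0833333° lon × 0.0416667° lat.
west 171.7500° E, east 171.8333° E.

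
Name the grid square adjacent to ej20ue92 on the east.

EJ20ve02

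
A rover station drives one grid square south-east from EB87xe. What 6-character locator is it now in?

EB97ad

Longitude subsquare x = 23; +1 → 24, wraps to 0 = a, carry into square.
Longitude square 8; +1 → 9.
Latitude subsquare e = 4; −1 → 3 = d.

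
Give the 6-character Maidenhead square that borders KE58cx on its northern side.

KE59ca

Latitude subsquare x = 23; +1 → 24, wraps to 0 = a, carry into square.
Latitude square 8; +1 → 9.
The longitude characters are unchanged.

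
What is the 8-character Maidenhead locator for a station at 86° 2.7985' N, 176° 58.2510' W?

AR16mb31

Add 180° to longitude and 90° to latitude: 3.02915, 176.04664.
Field (20°×10°, letters A–R): lon ⌊3.02915/20⌋ = 0 → A; lat ⌊176.04664/10⌋ = 17 → R.
Square (2°×1°, digits 0–9): lon ⌊3.02915/2⌋ = 1; lat ⌊6.04664/1⌋ = 6.
Subsquare (5′×2.5′, letters a–x): lon ⌊1.02915/0.0833333⌋ = 12 → m; lat ⌊0.04664/0.0416667⌋ = 1 → b.
Extended square (30″×15″, digits 0–9): lon ⌊0.02915/0.00833333⌋ = 3; lat ⌊0.00498/0.00416667⌋ = 1.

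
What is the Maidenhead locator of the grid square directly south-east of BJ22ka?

Longitude subsquare k = 10; +1 → 11 = l.
Latitude subsquare a = 0; −1 → -1, wraps to 23 = x, carry into square.
Latitude square 2; −1 → 1.

BJ21lx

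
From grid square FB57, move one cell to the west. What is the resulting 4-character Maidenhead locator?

FB47

Longitude square 5; −1 → 4.
The latitude characters are unchanged.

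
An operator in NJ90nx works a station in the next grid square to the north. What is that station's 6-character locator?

NJ91na

Latitude subsquare x = 23; +1 → 24, wraps to 0 = a, carry into square.
Latitude square 0; +1 → 1.
The longitude characters are unchanged.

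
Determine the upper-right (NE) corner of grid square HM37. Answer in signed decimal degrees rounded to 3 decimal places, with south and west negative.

Field H=7, M=12: +7·20° lon, +12·10° lat → SW at lon -40°, lat 30°.
Square 3, 7: +3·2° lon, +7·1° lat → SW at lon -34°, lat 37°.
Cell spans 2° lon × 1° lat. NE corner is SW corner plus one full cell.
latitude 38.000, longitude -32.000.

38.000, -32.000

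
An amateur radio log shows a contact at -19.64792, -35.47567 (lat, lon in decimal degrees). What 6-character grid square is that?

Shift to the Maidenhead origin (180°W, 90°S): lon 144.5243, lat 70.3521.
Field: lon ⌊144.5243/20⌋ = 7 → H; lat ⌊70.3521/10⌋ = 7 → H.
Square: lon ⌊4.5243/2⌋ = 2; lat ⌊0.3521/1⌋ = 0.
Subsquare: lon ⌊0.5243/0.0833333⌋ = 6 → g; lat ⌊0.3521/0.0416667⌋ = 8 → i.

HH20gi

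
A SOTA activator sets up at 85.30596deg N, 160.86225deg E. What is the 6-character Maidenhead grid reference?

Add 180° to longitude and 90° to latitude: 340.8623, 175.3060.
Field: lon ⌊340.8623/20⌋ = 17 → R; lat ⌊175.3060/10⌋ = 17 → R.
Square: lon ⌊0.8623/2⌋ = 0; lat ⌊5.3060/1⌋ = 5.
Subsquare: lon ⌊0.8623/0.0833333⌋ = 10 → k; lat ⌊0.3060/0.0416667⌋ = 7 → h.

RR05kh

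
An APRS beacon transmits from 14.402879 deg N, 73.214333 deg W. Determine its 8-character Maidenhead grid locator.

FK34jj46

Shift to the Maidenhead origin (180°W, 90°S): lon 106.78567, lat 104.40288.
Field: lon ⌊106.78567/20⌋ = 5 → F; lat ⌊104.40288/10⌋ = 10 → K.
Square: lon ⌊6.78567/2⌋ = 3; lat ⌊4.40288/1⌋ = 4.
Subsquare: lon ⌊0.78567/0.0833333⌋ = 9 → j; lat ⌊0.40288/0.0416667⌋ = 9 → j.
Extended square: lon ⌊0.03567/0.00833333⌋ = 4; lat ⌊0.02788/0.00416667⌋ = 6.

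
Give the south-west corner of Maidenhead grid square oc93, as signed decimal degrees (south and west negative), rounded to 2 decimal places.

Field O=14, C=2: +14·20° lon, +2·10° lat → SW at lon 100°, lat -70°.
Square 9, 3: +9·2° lon, +3·1° lat → SW at lon 118°, lat -67°.
latitude -67.00, longitude 118.00.

-67.00, 118.00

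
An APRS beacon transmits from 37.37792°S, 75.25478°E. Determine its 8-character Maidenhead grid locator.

MF72po09

Add 180° to longitude and 90° to latitude: 255.25478, 52.62208.
Field (20°×10°, letters A–R): 255.25478/20 → 12 → M, 52.62208/10 → 5 → F; chars MF.
Square (2°×1°, digits 0–9): 15.25478/2 → 7, 2.62208/1 → 2; chars 72.
Subsquare (5′×2.5′, letters a–x): 1.25478/0.0833333 → 15 → p, 0.62208/0.0416667 → 14 → o; chars po.
Extended square (30″×15″, digits 0–9): 0.00478/0.00833333 → 0, 0.03875/0.00416667 → 9; chars 09.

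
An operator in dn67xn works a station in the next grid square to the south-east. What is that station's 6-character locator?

DN77am

Longitude subsquare x = 23; +1 → 24, wraps to 0 = a, carry into square.
Longitude square 6; +1 → 7.
Latitude subsquare n = 13; −1 → 12 = m.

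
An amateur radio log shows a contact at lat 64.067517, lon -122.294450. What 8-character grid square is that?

Offset from 180°W / 90°S: lon 57.70555°, lat 154.06752°.
Field: 57.70555/20 → 2 → C, 154.06752/10 → 15 → P; chars CP.
Square: 17.70555/2 → 8, 4.06752/1 → 4; chars 84.
Subsquare: 1.70555/0.0833333 → 20 → u, 0.06752/0.0416667 → 1 → b; chars ub.
Extended square: 0.03888/0.00833333 → 4, 0.02585/0.00416667 → 6; chars 46.

CP84ub46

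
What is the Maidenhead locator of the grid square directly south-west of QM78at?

Longitude subsquare a = 0; −1 → -1, wraps to 23 = x, carry into square.
Longitude square 7; −1 → 6.
Latitude subsquare t = 19; −1 → 18 = s.

QM68xs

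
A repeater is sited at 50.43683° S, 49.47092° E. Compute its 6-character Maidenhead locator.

Shift to the Maidenhead origin (180°W, 90°S): lon 229.4709, lat 39.5632.
Field: lon ⌊229.4709/20⌋ = 11 → L; lat ⌊39.5632/10⌋ = 3 → D.
Square: lon ⌊9.4709/2⌋ = 4; lat ⌊9.5632/1⌋ = 9.
Subsquare: lon ⌊1.4709/0.0833333⌋ = 17 → r; lat ⌊0.5632/0.0416667⌋ = 13 → n.

LD49rn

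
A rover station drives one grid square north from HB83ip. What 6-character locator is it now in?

HB83iq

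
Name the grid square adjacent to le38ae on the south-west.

Longitude subsquare a = 0; −1 → -1, wraps to 23 = x, carry into square.
Longitude square 3; −1 → 2.
Latitude subsquare e = 4; −1 → 3 = d.

LE28xd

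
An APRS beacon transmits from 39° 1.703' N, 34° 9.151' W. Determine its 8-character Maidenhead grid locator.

Offset from 180°W / 90°S: lon 145.84748°, lat 129.02838°.
Field: 145.84748/20 → 7 → H, 129.02838/10 → 12 → M; chars HM.
Square: 5.84748/2 → 2, 9.02838/1 → 9; chars 29.
Subsquare: 1.84748/0.0833333 → 22 → w, 0.02838/0.0416667 → 0 → a; chars wa.
Extended square: 0.01415/0.00833333 → 1, 0.02838/0.00416667 → 6; chars 16.

HM29wa16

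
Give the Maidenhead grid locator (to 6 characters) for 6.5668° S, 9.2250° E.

JI43ok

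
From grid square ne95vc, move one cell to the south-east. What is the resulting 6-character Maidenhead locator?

Longitude subsquare v = 21; +1 → 22 = w.
Latitude subsquare c = 2; −1 → 1 = b.

NE95wb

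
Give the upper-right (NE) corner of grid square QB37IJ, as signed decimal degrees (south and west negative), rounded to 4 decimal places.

-72.5833, 146.7500

Field Q=16, B=1: +16·20° lon, +1·10° lat → SW at lon 140°, lat -80°.
Square 3, 7: +3·2° lon, +7·1° lat → SW at lon 146°, lat -73°.
Subsquare i=8, j=9: +8·0.0833333° lon, +9·0.0416667° lat → SW at lon 146.667°, lat -72.625°.
Cell spans 0.0833333° lon × 0.0416667° lat. NE corner is SW corner plus one full cell.
latitude -72.5833, longitude 146.7500.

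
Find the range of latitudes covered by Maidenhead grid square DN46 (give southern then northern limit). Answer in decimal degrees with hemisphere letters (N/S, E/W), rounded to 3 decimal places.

46.000° N, 47.000° N

Field D=3, N=13: +3·20° lon, +13·10° lat → SW at lon -120°, lat 40°.
Square 4, 6: +4·2° lon, +6·1° lat → SW at lon -112°, lat 46°.
Cell spans 2° lon × 1° lat.
south 46.000° N, north 47.000° N.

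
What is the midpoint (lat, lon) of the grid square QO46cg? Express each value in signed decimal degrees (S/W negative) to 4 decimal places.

Field Q=16, O=14: +16·20° lon, +14·10° lat → SW at lon 140°, lat 50°.
Square 4, 6: +4·2° lon, +6·1° lat → SW at lon 148°, lat 56°.
Subsquare c=2, g=6: +2·0.0833333° lon, +6·0.0416667° lat → SW at lon 148.167°, lat 56.25°.
Cell spans 0.0833333° lon × 0.0416667° lat. Centre is SW corner plus half of each.
latitude 56.2708, longitude 148.2083.

56.2708, 148.2083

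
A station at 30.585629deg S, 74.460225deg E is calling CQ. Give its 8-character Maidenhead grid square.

Add 180° to longitude and 90° to latitude: 254.46022, 59.41437.
Field (20°×10°, letters A–R): 254.46022/20 → 12 → M, 59.41437/10 → 5 → F; chars MF.
Square (2°×1°, digits 0–9): 14.46022/2 → 7, 9.41437/1 → 9; chars 79.
Subsquare (5′×2.5′, letters a–x): 0.46022/0.0833333 → 5 → f, 0.41437/0.0416667 → 9 → j; chars fj.
Extended square (30″×15″, digits 0–9): 0.04356/0.00833333 → 5, 0.03937/0.00416667 → 9; chars 59.

MF79fj59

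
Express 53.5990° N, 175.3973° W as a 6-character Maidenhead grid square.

Shift to the Maidenhead origin (180°W, 90°S): lon 4.6027, lat 143.5990.
Field: 4.6027/20 → 0 → A, 143.5990/10 → 14 → O; chars AO.
Square: 4.6027/2 → 2, 3.5990/1 → 3; chars 23.
Subsquare: 0.6027/0.0833333 → 7 → h, 0.5990/0.0416667 → 14 → o; chars ho.

AO23ho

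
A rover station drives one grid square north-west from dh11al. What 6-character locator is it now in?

DH01xm

Longitude subsquare a = 0; −1 → -1, wraps to 23 = x, carry into square.
Longitude square 1; −1 → 0.
Latitude subsquare l = 11; +1 → 12 = m.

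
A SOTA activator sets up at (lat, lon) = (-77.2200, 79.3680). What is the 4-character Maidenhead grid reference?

MB92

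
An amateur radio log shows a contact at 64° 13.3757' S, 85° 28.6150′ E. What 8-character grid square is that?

NC25rs76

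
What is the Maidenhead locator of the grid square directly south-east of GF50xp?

GF60ao

Longitude subsquare x = 23; +1 → 24, wraps to 0 = a, carry into square.
Longitude square 5; +1 → 6.
Latitude subsquare p = 15; −1 → 14 = o.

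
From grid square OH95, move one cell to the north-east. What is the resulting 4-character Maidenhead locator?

PH06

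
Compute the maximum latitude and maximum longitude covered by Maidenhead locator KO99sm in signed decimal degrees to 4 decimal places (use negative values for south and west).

59.5417, 39.5833

Field K=10, O=14: +10·20° lon, +14·10° lat → SW at lon 20°, lat 50°.
Square 9, 9: +9·2° lon, +9·1° lat → SW at lon 38°, lat 59°.
Subsquare s=18, m=12: +18·0.0833333° lon, +12·0.0416667° lat → SW at lon 39.5°, lat 59.5°.
Cell spans 0.0833333° lon × 0.0416667° lat. NE corner is SW corner plus one full cell.
latitude 59.5417, longitude 39.5833.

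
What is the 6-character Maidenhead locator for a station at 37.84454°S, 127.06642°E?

Add 180° to longitude and 90° to latitude: 307.0664, 52.1555.
Field (20°×10°, letters A–R): lon ⌊307.0664/20⌋ = 15 → P; lat ⌊52.1555/10⌋ = 5 → F.
Square (2°×1°, digits 0–9): lon ⌊7.0664/2⌋ = 3; lat ⌊2.1555/1⌋ = 2.
Subsquare (5′×2.5′, letters a–x): lon ⌊1.0664/0.0833333⌋ = 12 → m; lat ⌊0.1555/0.0416667⌋ = 3 → d.

PF32md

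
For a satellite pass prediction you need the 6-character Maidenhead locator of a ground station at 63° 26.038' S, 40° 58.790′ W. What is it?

Offset from 180°W / 90°S: lon 139.0202°, lat 26.5660°.
Field: 139.0202/20 → 6 → G, 26.5660/10 → 2 → C; chars GC.
Square: 19.0202/2 → 9, 6.5660/1 → 6; chars 96.
Subsquare: 1.0202/0.0833333 → 12 → m, 0.5660/0.0416667 → 13 → n; chars mn.

GC96mn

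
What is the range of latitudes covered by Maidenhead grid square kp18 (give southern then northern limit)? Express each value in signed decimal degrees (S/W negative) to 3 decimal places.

68.000, 69.000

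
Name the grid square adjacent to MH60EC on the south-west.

Longitude subsquare e = 4; −1 → 3 = d.
Latitude subsquare c = 2; −1 → 1 = b.

MH60db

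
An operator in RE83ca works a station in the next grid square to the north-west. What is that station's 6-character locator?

Longitude subsquare c = 2; −1 → 1 = b.
Latitude subsquare a = 0; +1 → 1 = b.

RE83bb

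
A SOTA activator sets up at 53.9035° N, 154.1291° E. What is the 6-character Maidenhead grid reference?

Shift to the Maidenhead origin (180°W, 90°S): lon 334.1291, lat 143.9035.
Field: lon ⌊334.1291/20⌋ = 16 → Q; lat ⌊143.9035/10⌋ = 14 → O.
Square: lon ⌊14.1291/2⌋ = 7; lat ⌊3.9035/1⌋ = 3.
Subsquare: lon ⌊0.1291/0.0833333⌋ = 1 → b; lat ⌊0.9035/0.0416667⌋ = 21 → v.

QO73bv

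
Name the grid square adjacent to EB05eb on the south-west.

Longitude subsquare e = 4; −1 → 3 = d.
Latitude subsquare b = 1; −1 → 0 = a.

EB05da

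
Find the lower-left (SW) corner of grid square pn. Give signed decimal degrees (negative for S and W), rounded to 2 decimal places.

Field P=15, N=13: +15·20° lon, +13·10° lat → SW at lon 120°, lat 40°.
latitude 40.00, longitude 120.00.

40.00, 120.00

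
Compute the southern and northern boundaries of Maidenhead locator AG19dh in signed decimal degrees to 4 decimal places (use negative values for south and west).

-20.7083, -20.6667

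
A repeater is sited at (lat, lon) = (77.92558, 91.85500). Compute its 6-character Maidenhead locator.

NQ57ww

Offset from 180°W / 90°S: lon 271.8550°, lat 167.9256°.
Field: 271.8550/20 → 13 → N, 167.9256/10 → 16 → Q; chars NQ.
Square: 11.8550/2 → 5, 7.9256/1 → 7; chars 57.
Subsquare: 1.8550/0.0833333 → 22 → w, 0.9256/0.0416667 → 22 → w; chars ww.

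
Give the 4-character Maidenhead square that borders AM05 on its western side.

RM95

Longitude square 0; −1 → -1, wraps to 9, carry into field.
Longitude field A = 0; −1 → -1, wraps to 17 = R, wrapping around the antimeridian.
The latitude characters are unchanged.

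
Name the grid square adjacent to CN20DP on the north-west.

CN20cq

Longitude subsquare d = 3; −1 → 2 = c.
Latitude subsquare p = 15; +1 → 16 = q.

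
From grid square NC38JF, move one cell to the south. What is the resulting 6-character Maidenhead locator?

NC38je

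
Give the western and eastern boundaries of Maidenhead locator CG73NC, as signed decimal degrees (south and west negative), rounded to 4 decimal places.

Field C=2, G=6: +2·20° lon, +6·10° lat → SW at lon -140°, lat -30°.
Square 7, 3: +7·2° lon, +3·1° lat → SW at lon -126°, lat -27°.
Subsquare n=13, c=2: +13·0.0833333° lon, +2·0.0416667° lat → SW at lon -124.917°, lat -26.9167°.
Cell spans 0.0833333° lon × 0.0416667° lat.
west -124.9167, east -124.8333.

-124.9167, -124.8333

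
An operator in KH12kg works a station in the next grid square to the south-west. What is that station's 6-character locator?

Longitude subsquare k = 10; −1 → 9 = j.
Latitude subsquare g = 6; −1 → 5 = f.

KH12jf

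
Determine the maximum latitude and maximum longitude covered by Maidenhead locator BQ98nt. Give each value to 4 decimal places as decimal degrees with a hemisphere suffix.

78.8333° N, 140.8333° W

Field B=1, Q=16: +1·20° lon, +16·10° lat → SW at lon -160°, lat 70°.
Square 9, 8: +9·2° lon, +8·1° lat → SW at lon -142°, lat 78°.
Subsquare n=13, t=19: +13·0.0833333° lon, +19·0.0416667° lat → SW at lon -140.917°, lat 78.7917°.
Cell spans 0.0833333° lon × 0.0416667° lat. NE corner is SW corner plus one full cell.
latitude 78.8333° N, longitude 140.8333° W.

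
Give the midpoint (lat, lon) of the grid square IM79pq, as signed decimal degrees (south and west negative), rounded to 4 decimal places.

39.6875, -4.7083

Field I=8, M=12: +8·20° lon, +12·10° lat → SW at lon -20°, lat 30°.
Square 7, 9: +7·2° lon, +9·1° lat → SW at lon -6°, lat 39°.
Subsquare p=15, q=16: +15·0.0833333° lon, +16·0.0416667° lat → SW at lon -4.75°, lat 39.6667°.
Cell spans 0.0833333° lon × 0.0416667° lat. Centre is SW corner plus half of each.
latitude 39.6875, longitude -4.7083.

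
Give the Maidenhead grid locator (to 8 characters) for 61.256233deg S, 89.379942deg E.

NC48qr58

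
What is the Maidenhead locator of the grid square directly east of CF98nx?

CF98ox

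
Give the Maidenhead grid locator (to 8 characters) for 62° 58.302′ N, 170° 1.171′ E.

RP52ax23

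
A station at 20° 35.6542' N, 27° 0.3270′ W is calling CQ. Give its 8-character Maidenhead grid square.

Shift to the Maidenhead origin (180°W, 90°S): lon 152.99455, lat 110.59424.
Field: 152.99455/20 → 7 → H, 110.59424/10 → 11 → L; chars HL.
Square: 12.99455/2 → 6, 0.59424/1 → 0; chars 60.
Subsquare: 0.99455/0.0833333 → 11 → l, 0.59424/0.0416667 → 14 → o; chars lo.
Extended square: 0.07788/0.00833333 → 9, 0.01090/0.00416667 → 2; chars 92.

HL60lo92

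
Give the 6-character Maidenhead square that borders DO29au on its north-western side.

DO19xv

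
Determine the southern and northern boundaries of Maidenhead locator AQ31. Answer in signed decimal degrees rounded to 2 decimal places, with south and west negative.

Field A=0, Q=16: +0·20° lon, +16·10° lat → SW at lon -180°, lat 70°.
Square 3, 1: +3·2° lon, +1·1° lat → SW at lon -174°, lat 71°.
Cell spans 2° lon × 1° lat.
south 71.00, north 72.00.

71.00, 72.00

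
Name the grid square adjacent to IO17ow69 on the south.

IO17ow68

Latitude extended square 9; −1 → 8.
The longitude characters are unchanged.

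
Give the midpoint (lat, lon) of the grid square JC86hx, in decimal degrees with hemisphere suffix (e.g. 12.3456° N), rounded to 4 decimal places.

63.0208° S, 16.6250° E

Field J=9, C=2: +9·20° lon, +2·10° lat → SW at lon 0°, lat -70°.
Square 8, 6: +8·2° lon, +6·1° lat → SW at lon 16°, lat -64°.
Subsquare h=7, x=23: +7·0.0833333° lon, +23·0.0416667° lat → SW at lon 16.5833°, lat -63.0417°.
Cell spans 0.0833333° lon × 0.0416667° lat. Centre is SW corner plus half of each.
latitude 63.0208° S, longitude 16.6250° E.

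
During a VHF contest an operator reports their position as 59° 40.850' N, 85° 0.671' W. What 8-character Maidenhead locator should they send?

EO79lq83

Shift to the Maidenhead origin (180°W, 90°S): lon 94.98882, lat 149.68083.
Field: 94.98882/20 → 4 → E, 149.68083/10 → 14 → O; chars EO.
Square: 14.98882/2 → 7, 9.68083/1 → 9; chars 79.
Subsquare: 0.98882/0.0833333 → 11 → l, 0.68083/0.0416667 → 16 → q; chars lq.
Extended square: 0.07215/0.00833333 → 8, 0.01417/0.00416667 → 3; chars 83.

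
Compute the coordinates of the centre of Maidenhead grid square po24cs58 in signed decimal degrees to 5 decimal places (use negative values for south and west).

Field P=15, O=14: +15·20° lon, +14·10° lat → SW at lon 120°, lat 50°.
Square 2, 4: +2·2° lon, +4·1° lat → SW at lon 124°, lat 54°.
Subsquare c=2, s=18: +2·0.0833333° lon, +18·0.0416667° lat → SW at lon 124.167°, lat 54.75°.
Extended square 5, 8: +5·0.00833333° lon, +8·0.00416667° lat → SW at lon 124.208°, lat 54.7833°.
Cell spans 0.00833333° lon × 0.00416667° lat. Centre is SW corner plus half of each.
latitude 54.78542, longitude 124.21250.

54.78542, 124.21250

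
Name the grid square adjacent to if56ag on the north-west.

Longitude subsquare a = 0; −1 → -1, wraps to 23 = x, carry into square.
Longitude square 5; −1 → 4.
Latitude subsquare g = 6; +1 → 7 = h.

IF46xh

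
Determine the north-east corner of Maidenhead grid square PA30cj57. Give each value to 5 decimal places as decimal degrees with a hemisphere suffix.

Field P=15, A=0: +15·20° lon, +0·10° lat → SW at lon 120°, lat -90°.
Square 3, 0: +3·2° lon, +0·1° lat → SW at lon 126°, lat -90°.
Subsquare c=2, j=9: +2·0.0833333° lon, +9·0.0416667° lat → SW at lon 126.167°, lat -89.625°.
Extended square 5, 7: +5·0.00833333° lon, +7·0.00416667° lat → SW at lon 126.208°, lat -89.5958°.
Cell spans 0.00833333° lon × 0.00416667° lat. NE corner is SW corner plus one full cell.
latitude 89.59167° S, longitude 126.21667° E.

89.59167° S, 126.21667° E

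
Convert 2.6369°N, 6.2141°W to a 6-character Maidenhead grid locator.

IJ62vp

Add 180° to longitude and 90° to latitude: 173.7859, 92.6369.
Field (20°×10°, letters A–R): lon ⌊173.7859/20⌋ = 8 → I; lat ⌊92.6369/10⌋ = 9 → J.
Square (2°×1°, digits 0–9): lon ⌊13.7859/2⌋ = 6; lat ⌊2.6369/1⌋ = 2.
Subsquare (5′×2.5′, letters a–x): lon ⌊1.7859/0.0833333⌋ = 21 → v; lat ⌊0.6369/0.0416667⌋ = 15 → p.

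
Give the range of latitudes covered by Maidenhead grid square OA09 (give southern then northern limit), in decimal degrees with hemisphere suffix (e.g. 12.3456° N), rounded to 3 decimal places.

Field O=14, A=0: +14·20° lon, +0·10° lat → SW at lon 100°, lat -90°.
Square 0, 9: +0·2° lon, +9·1° lat → SW at lon 100°, lat -81°.
Cell spans 2° lon × 1° lat.
south 81.000° S, north 80.000° S.

81.000° S, 80.000° S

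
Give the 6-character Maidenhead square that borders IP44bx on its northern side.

IP45ba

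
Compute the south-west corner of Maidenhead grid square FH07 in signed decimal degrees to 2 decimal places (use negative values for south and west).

Field F=5, H=7: +5·20° lon, +7·10° lat → SW at lon -80°, lat -20°.
Square 0, 7: +0·2° lon, +7·1° lat → SW at lon -80°, lat -13°.
latitude -13.00, longitude -80.00.

-13.00, -80.00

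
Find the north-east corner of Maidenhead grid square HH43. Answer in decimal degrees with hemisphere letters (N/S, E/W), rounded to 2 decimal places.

16.00° S, 30.00° W

Field H=7, H=7: +7·20° lon, +7·10° lat → SW at lon -40°, lat -20°.
Square 4, 3: +4·2° lon, +3·1° lat → SW at lon -32°, lat -17°.
Cell spans 2° lon × 1° lat. NE corner is SW corner plus one full cell.
latitude 16.00° S, longitude 30.00° W.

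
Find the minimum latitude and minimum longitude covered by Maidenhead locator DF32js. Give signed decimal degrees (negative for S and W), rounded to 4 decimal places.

-37.2500, -113.2500

Field D=3, F=5: +3·20° lon, +5·10° lat → SW at lon -120°, lat -40°.
Square 3, 2: +3·2° lon, +2·1° lat → SW at lon -114°, lat -38°.
Subsquare j=9, s=18: +9·0.0833333° lon, +18·0.0416667° lat → SW at lon -113.25°, lat -37.25°.
latitude -37.2500, longitude -113.2500.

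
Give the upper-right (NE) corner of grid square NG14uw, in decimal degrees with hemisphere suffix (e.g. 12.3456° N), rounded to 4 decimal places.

Field N=13, G=6: +13·20° lon, +6·10° lat → SW at lon 80°, lat -30°.
Square 1, 4: +1·2° lon, +4·1° lat → SW at lon 82°, lat -26°.
Subsquare u=20, w=22: +20·0.0833333° lon, +22·0.0416667° lat → SW at lon 83.6667°, lat -25.0833°.
Cell spans 0.0833333° lon × 0.0416667° lat. NE corner is SW corner plus one full cell.
latitude 25.0417° S, longitude 83.7500° E.

25.0417° S, 83.7500° E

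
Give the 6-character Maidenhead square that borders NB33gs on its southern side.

NB33gr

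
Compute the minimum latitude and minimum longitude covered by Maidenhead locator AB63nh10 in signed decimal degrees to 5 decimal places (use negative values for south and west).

-76.70833, -166.90833

Field A=0, B=1: +0·20° lon, +1·10° lat → SW at lon -180°, lat -80°.
Square 6, 3: +6·2° lon, +3·1° lat → SW at lon -168°, lat -77°.
Subsquare n=13, h=7: +13·0.0833333° lon, +7·0.0416667° lat → SW at lon -166.917°, lat -76.7083°.
Extended square 1, 0: +1·0.00833333° lon, +0·0.00416667° lat → SW at lon -166.908°, lat -76.7083°.
latitude -76.70833, longitude -166.90833.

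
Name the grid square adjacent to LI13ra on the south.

LI12rx

Latitude subsquare a = 0; −1 → -1, wraps to 23 = x, carry into square.
Latitude square 3; −1 → 2.
The longitude characters are unchanged.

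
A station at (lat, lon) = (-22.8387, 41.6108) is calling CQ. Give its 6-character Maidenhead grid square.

Offset from 180°W / 90°S: lon 221.6108°, lat 67.1613°.
Field: lon ⌊221.6108/20⌋ = 11 → L; lat ⌊67.1613/10⌋ = 6 → G.
Square: lon ⌊1.6108/2⌋ = 0; lat ⌊7.1613/1⌋ = 7.
Subsquare: lon ⌊1.6108/0.0833333⌋ = 19 → t; lat ⌊0.1613/0.0416667⌋ = 3 → d.

LG07td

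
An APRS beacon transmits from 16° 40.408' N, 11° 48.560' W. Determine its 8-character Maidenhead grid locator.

Offset from 180°W / 90°S: lon 168.19067°, lat 106.67347°.
Field: lon ⌊168.19067/20⌋ = 8 → I; lat ⌊106.67347/10⌋ = 10 → K.
Square: lon ⌊8.19067/2⌋ = 4; lat ⌊6.67347/1⌋ = 6.
Subsquare: lon ⌊0.19067/0.0833333⌋ = 2 → c; lat ⌊0.67347/0.0416667⌋ = 16 → q.
Extended square: lon ⌊0.02400/0.00833333⌋ = 2; lat ⌊0.00680/0.00416667⌋ = 1.

IK46cq21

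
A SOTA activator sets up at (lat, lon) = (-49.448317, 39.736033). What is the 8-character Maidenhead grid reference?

KE90un82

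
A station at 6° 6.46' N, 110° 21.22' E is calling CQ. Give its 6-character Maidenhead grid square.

OJ56ec

Shift to the Maidenhead origin (180°W, 90°S): lon 290.3537, lat 96.1077.
Field: lon ⌊290.3537/20⌋ = 14 → O; lat ⌊96.1077/10⌋ = 9 → J.
Square: lon ⌊10.3537/2⌋ = 5; lat ⌊6.1077/1⌋ = 6.
Subsquare: lon ⌊0.3537/0.0833333⌋ = 4 → e; lat ⌊0.1077/0.0416667⌋ = 2 → c.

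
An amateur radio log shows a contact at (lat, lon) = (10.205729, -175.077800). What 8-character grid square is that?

Shift to the Maidenhead origin (180°W, 90°S): lon 4.92220, lat 100.20573.
Field: 4.92220/20 → 0 → A, 100.20573/10 → 10 → K; chars AK.
Square: 4.92220/2 → 2, 0.20573/1 → 0; chars 20.
Subsquare: 0.92220/0.0833333 → 11 → l, 0.20573/0.0416667 → 4 → e; chars le.
Extended square: 0.00553/0.00833333 → 0, 0.03906/0.00416667 → 9; chars 09.

AK20le09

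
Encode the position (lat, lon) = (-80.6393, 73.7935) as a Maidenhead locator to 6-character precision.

MA69vi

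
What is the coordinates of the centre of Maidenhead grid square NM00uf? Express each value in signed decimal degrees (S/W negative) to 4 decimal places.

Field N=13, M=12: +13·20° lon, +12·10° lat → SW at lon 80°, lat 30°.
Square 0, 0: +0·2° lon, +0·1° lat → SW at lon 80°, lat 30°.
Subsquare u=20, f=5: +20·0.0833333° lon, +5·0.0416667° lat → SW at lon 81.6667°, lat 30.2083°.
Cell spans 0.0833333° lon × 0.0416667° lat. Centre is SW corner plus half of each.
latitude 30.2292, longitude 81.7083.

30.2292, 81.7083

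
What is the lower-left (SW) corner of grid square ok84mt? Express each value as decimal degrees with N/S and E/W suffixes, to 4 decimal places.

14.7917° N, 117.0000° E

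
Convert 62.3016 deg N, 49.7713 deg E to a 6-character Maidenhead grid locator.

LP42vh

Shift to the Maidenhead origin (180°W, 90°S): lon 229.7713, lat 152.3016.
Field: lon ⌊229.7713/20⌋ = 11 → L; lat ⌊152.3016/10⌋ = 15 → P.
Square: lon ⌊9.7713/2⌋ = 4; lat ⌊2.3016/1⌋ = 2.
Subsquare: lon ⌊1.7713/0.0833333⌋ = 21 → v; lat ⌊0.3016/0.0416667⌋ = 7 → h.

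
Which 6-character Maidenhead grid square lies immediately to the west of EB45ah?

EB35xh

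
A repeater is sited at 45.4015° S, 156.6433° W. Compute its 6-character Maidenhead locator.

Shift to the Maidenhead origin (180°W, 90°S): lon 23.3567, lat 44.5985.
Field: lon ⌊23.3567/20⌋ = 1 → B; lat ⌊44.5985/10⌋ = 4 → E.
Square: lon ⌊3.3567/2⌋ = 1; lat ⌊4.5985/1⌋ = 4.
Subsquare: lon ⌊1.3567/0.0833333⌋ = 16 → q; lat ⌊0.5985/0.0416667⌋ = 14 → o.

BE14qo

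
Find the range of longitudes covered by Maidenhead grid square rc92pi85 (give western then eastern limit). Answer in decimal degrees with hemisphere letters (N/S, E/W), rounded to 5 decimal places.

Field R=17, C=2: +17·20° lon, +2·10° lat → SW at lon 160°, lat -70°.
Square 9, 2: +9·2° lon, +2·1° lat → SW at lon 178°, lat -68°.
Subsquare p=15, i=8: +15·0.0833333° lon, +8·0.0416667° lat → SW at lon 179.25°, lat -67.6667°.
Extended square 8, 5: +8·0.00833333° lon, +5·0.00416667° lat → SW at lon 179.317°, lat -67.6458°.
Cell spans 0.00833333° lon × 0.00416667° lat.
west 179.31667° E, east 179.32500° E.

179.31667° E, 179.32500° E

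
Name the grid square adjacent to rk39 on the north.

RL30

Latitude square 9; +1 → 10, wraps to 0, carry into field.
Latitude field K = 10; +1 → 11 = L.
The longitude characters are unchanged.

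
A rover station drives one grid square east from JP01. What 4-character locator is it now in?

JP11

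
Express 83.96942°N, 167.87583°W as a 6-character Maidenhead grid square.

AR63bx

Offset from 180°W / 90°S: lon 12.1242°, lat 173.9694°.
Field: lon ⌊12.1242/20⌋ = 0 → A; lat ⌊173.9694/10⌋ = 17 → R.
Square: lon ⌊12.1242/2⌋ = 6; lat ⌊3.9694/1⌋ = 3.
Subsquare: lon ⌊0.1242/0.0833333⌋ = 1 → b; lat ⌊0.9694/0.0416667⌋ = 23 → x.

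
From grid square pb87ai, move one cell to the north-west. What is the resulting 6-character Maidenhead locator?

PB77xj

Longitude subsquare a = 0; −1 → -1, wraps to 23 = x, carry into square.
Longitude square 8; −1 → 7.
Latitude subsquare i = 8; +1 → 9 = j.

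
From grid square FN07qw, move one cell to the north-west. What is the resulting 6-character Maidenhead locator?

FN07px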